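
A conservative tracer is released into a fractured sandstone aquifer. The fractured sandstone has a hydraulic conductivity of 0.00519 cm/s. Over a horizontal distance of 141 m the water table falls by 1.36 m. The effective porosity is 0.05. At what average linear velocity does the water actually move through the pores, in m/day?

0.865

Convert K: 0.00519 cm/s × 864 = 4.484 m/day.
Hydraulic gradient i = Δh / L = 1.36 / 141 = 0.009645.
Darcy flux q = K · i = 4.484 × 0.009645 = 0.04325 m/day.
Seepage velocity v = q / n_e = 0.04325 / 0.05 = 0.8650 m/day.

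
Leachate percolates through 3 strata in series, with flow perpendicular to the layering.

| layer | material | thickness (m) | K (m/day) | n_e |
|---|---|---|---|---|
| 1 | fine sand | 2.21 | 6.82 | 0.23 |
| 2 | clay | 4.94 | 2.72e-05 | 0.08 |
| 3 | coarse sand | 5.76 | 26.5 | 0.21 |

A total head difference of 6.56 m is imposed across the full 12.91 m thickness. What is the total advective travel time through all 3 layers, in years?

With flow normal to the layers, continuity requires the same specific discharge q through every layer.
Σ(b_i/K_i) = 2.21/6.82 + 4.94/2.72e-05 + 5.76/26.5 = 1.816e+05 d.
q = Δh / Σ(b_i/K_i) = 6.56 / 1.816e+05 = 3.612e-05 m/day.
In each layer the seepage velocity is v_i = q/n_i, so the layer transit time is t_i = b_i·n_i / q:
  layer 1 (fine sand): t_1 = 2.21 × 0.23 / 3.612e-05 = 14073 d
  layer 2 (clay): t_2 = 4.94 × 0.08 / 3.612e-05 = 10941 d
  layer 3 (coarse sand): t_3 = 5.76 × 0.21 / 3.612e-05 = 33489 d
Total t = Σ t_i = 58503 days = 160.2 years.

160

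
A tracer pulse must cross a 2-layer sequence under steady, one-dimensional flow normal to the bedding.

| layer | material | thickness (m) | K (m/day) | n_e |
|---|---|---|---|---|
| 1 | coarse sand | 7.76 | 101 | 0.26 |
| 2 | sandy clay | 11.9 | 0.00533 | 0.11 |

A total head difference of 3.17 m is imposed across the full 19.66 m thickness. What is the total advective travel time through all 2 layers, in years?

6.41

With flow normal to the layers, continuity requires the same specific discharge q through every layer.
Σ(b_i/K_i) = 7.76/101 + 11.9/0.00533 = 2233 d.
q = Δh / Σ(b_i/K_i) = 3.17 / 2233 = 0.001420 m/day.
In each layer the seepage velocity is v_i = q/n_i, so the layer transit time is t_i = b_i·n_i / q:
  layer 1 (coarse sand): t_1 = 7.76 × 0.26 / 0.001420 = 1421 d
  layer 2 (sandy clay): t_2 = 11.9 × 0.11 / 0.001420 = 922.0 d
Total t = Σ t_i = 2343 days = 6.415 years.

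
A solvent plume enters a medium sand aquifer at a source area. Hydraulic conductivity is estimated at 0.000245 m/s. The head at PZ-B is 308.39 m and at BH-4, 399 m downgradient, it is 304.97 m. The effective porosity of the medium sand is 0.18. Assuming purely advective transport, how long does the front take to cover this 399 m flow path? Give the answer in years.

Convert K: 0.000245 m/s × 86400 = 21.17 m/day.
Hydraulic gradient i = (308.39 − 304.97) / 399 = 3.42 / 399 = 0.008571.
Darcy flux q = K · i = 21.17 × 0.008571 = 0.1814 m/day.
Seepage velocity v = q / n_e = 0.1814 / 0.18 = 1.008 m/day.
Travel time t = L / v = 399 / 1.008 = 395.8 days = 1.084 years.

1.08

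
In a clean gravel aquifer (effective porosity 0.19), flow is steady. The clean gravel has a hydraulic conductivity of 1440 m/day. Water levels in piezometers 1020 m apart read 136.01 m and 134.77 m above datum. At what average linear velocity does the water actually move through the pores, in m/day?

9.21

Hydraulic gradient i = (136.01 − 134.77) / 1020 = 1.24 / 1020 = 0.001216.
Darcy flux q = K · i = 1440 × 0.001216 = 1.751 m/day.
Seepage velocity v = q / n_e = 1.751 / 0.19 = 9.214 m/day.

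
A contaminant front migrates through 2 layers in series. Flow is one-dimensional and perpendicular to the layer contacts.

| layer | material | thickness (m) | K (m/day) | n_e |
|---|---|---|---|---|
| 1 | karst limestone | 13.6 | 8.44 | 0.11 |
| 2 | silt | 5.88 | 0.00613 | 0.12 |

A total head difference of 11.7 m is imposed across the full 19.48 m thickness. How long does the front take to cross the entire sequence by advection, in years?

0.495

With flow normal to the layers, continuity requires the same specific discharge q through every layer.
Σ(b_i/K_i) = 13.6/8.44 + 5.88/0.00613 = 960.8 d.
q = Δh / Σ(b_i/K_i) = 11.7 / 960.8 = 0.01218 m/day.
In each layer the seepage velocity is v_i = q/n_i, so the layer transit time is t_i = b_i·n_i / q:
  layer 1 (karst limestone): t_1 = 13.6 × 0.11 / 0.01218 = 122.9 d
  layer 2 (silt): t_2 = 5.88 × 0.12 / 0.01218 = 57.95 d
Total t = Σ t_i = 180.8 days = 0.4950 years.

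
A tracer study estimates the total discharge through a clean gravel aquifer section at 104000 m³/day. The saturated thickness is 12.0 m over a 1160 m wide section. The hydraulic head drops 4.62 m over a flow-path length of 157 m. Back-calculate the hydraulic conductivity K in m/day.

254

Cross-sectional area A = 1160 × 12.0 = 13920 m².
Hydraulic gradient i = Δh / L = 4.62 / 157 = 0.02943.
From Q = K·A·i, K = Q / (A·i) = 104000 / (13920 × 0.02943) = 253.9 m/day.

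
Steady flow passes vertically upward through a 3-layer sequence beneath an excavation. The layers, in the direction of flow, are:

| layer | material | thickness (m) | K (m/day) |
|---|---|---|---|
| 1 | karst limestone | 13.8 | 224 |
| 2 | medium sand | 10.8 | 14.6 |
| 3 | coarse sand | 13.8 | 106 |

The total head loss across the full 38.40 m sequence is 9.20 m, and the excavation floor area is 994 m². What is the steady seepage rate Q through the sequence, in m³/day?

Flow is perpendicular to layering, so the layers act in series and the equivalent K is the thickness-weighted harmonic mean.
Total thickness L = 13.8 + 10.8 + 13.8 = 38.40 m.
Σ(b_i/K_i) = 13.8/224 + 10.8/14.6 + 13.8/106 = 0.9315 d.
K_eq = L / Σ(b_i/K_i) = 38.40 / 0.9315 = 41.22 m/day.
Q = K_eq · A · (Δh/L) = 41.22 × 994 × (9.20/38.40) = 9817 m³/day.

9820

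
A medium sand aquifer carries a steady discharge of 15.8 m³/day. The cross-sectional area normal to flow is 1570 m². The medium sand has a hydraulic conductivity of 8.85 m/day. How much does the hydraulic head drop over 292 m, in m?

0.332

From Q = K·A·i, i = Q / (K·A) = 15.8 / (8.850 × 1570) = 0.001137.
Head loss Δh = i · L = 0.001137 × 292 = 0.3320 m.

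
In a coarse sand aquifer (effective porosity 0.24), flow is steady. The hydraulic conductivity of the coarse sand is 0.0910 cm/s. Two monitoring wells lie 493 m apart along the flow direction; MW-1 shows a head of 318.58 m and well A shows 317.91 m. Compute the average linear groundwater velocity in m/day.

0.445

Convert K: 0.0910 cm/s × 864 = 78.62 m/day.
Hydraulic gradient i = (318.58 − 317.91) / 493 = 0.67 / 493 = 0.001359.
Darcy flux q = K · i = 78.62 × 0.001359 = 0.1069 m/day.
Seepage velocity v = q / n_e = 0.1069 / 0.24 = 0.4452 m/day.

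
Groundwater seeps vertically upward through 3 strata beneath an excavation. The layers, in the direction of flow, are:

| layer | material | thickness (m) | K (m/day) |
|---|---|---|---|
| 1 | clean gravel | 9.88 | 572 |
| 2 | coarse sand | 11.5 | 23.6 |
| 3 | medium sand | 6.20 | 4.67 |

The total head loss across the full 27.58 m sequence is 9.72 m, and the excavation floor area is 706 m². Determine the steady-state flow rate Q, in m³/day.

3750

Flow is perpendicular to layering, so the layers act in series and the equivalent K is the thickness-weighted harmonic mean.
Total thickness L = 9.88 + 11.5 + 6.20 = 27.58 m.
Σ(b_i/K_i) = 9.88/572 + 11.5/23.6 + 6.20/4.67 = 1.832 d.
K_eq = L / Σ(b_i/K_i) = 27.58 / 1.832 = 15.05 m/day.
Q = K_eq · A · (Δh/L) = 15.05 × 706 × (9.72/27.58) = 3745 m³/day.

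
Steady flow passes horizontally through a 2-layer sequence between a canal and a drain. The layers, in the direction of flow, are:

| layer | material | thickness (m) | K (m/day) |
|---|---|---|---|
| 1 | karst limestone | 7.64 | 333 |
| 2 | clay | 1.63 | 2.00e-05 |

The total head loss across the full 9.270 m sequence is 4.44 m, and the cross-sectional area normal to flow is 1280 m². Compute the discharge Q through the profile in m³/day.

0.0697

Flow is perpendicular to layering, so the layers act in series and the equivalent K is the thickness-weighted harmonic mean.
Total thickness L = 7.64 + 1.63 = 9.270 m.
Σ(b_i/K_i) = 7.64/333 + 1.63/2.00e-05 = 81500 d.
K_eq = L / Σ(b_i/K_i) = 9.270 / 81500 = 0.0001137 m/day.
Q = K_eq · A · (Δh/L) = 0.0001137 × 1280 × (4.44/9.270) = 0.06973 m³/day.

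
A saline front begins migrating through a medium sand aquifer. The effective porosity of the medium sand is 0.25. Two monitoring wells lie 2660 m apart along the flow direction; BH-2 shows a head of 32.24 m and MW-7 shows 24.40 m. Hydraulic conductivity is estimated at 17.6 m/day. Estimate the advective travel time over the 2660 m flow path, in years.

Hydraulic gradient i = (32.24 − 24.40) / 2660 = 7.84 / 2660 = 0.002947.
Darcy flux q = K · i = 17.60 × 0.002947 = 0.05187 m/day.
Seepage velocity v = q / n_e = 0.05187 / 0.25 = 0.2075 m/day.
Travel time t = L / v = 2660 / 0.2075 = 12820 days = 35.10 years.

35.1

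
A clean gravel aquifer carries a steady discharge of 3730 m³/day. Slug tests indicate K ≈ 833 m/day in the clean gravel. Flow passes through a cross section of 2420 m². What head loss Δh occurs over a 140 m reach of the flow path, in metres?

0.259

From Q = K·A·i, i = Q / (K·A) = 3730 / (833.0 × 2420) = 0.001850.
Head loss Δh = i · L = 0.001850 × 140 = 0.2590 m.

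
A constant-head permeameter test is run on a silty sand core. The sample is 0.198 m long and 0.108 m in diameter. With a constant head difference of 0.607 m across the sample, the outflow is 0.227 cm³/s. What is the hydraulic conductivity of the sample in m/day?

Cross-sectional area A = π·(d/2)² = π × (0.108/2)² = 0.009161 m².
Convert discharge: 0.227 cm³/s = 2.270e-07 m³/s.
Darcy's law rearranged: K = Q·L / (A·Δh) = 2.270e-07 × 0.198 / (0.009161 × 0.607) = 8.083e-06 m/s = 0.6984 m/day.

0.698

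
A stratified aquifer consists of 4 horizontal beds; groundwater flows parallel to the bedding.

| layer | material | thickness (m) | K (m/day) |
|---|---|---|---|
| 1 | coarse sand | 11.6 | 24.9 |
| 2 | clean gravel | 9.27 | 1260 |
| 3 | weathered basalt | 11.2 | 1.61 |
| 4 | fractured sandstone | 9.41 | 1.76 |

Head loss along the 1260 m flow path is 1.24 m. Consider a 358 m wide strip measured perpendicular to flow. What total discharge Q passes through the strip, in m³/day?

Flow is parallel to layering, so each bed carries its own Darcy discharge and the transmissivities add.
Σ(K_i·b_i) = 24.9×11.6 + 1260×9.27 + 1.61×11.2 + 1.76×9.41 = 12004 m²/day.
Hydraulic gradient i = Δh / L = 1.24 / 1260 = 0.0009841.
Q = Σ(K_i·b_i) · W · i = 12004 × 358 × 0.0009841 = 4229 m³/day.

4230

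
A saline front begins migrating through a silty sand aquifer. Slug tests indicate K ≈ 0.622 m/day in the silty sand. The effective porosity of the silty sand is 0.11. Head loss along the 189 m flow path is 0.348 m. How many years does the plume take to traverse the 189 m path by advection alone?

Hydraulic gradient i = Δh / L = 0.348 / 189 = 0.001841.
Darcy flux q = K · i = 0.6220 × 0.001841 = 0.001145 m/day.
Seepage velocity v = q / n_e = 0.001145 / 0.11 = 0.01041 m/day.
Travel time t = L / v = 189 / 0.01041 = 18153 days = 49.70 years.

49.7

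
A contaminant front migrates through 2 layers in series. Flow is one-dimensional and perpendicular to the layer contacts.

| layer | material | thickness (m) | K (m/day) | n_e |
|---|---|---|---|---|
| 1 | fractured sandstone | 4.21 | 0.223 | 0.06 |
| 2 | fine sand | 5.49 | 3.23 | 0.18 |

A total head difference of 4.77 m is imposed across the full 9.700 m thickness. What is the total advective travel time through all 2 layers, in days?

5.35

With flow normal to the layers, continuity requires the same specific discharge q through every layer.
Σ(b_i/K_i) = 4.21/0.223 + 5.49/3.23 = 20.58 d.
q = Δh / Σ(b_i/K_i) = 4.77 / 20.58 = 0.2318 m/day.
In each layer the seepage velocity is v_i = q/n_i, so the layer transit time is t_i = b_i·n_i / q:
  layer 1 (fractured sandstone): t_1 = 4.21 × 0.06 / 0.2318 = 1.090 d
  layer 2 (fine sand): t_2 = 5.49 × 0.18 / 0.2318 = 4.263 d
Total t = Σ t_i = 5.353 days.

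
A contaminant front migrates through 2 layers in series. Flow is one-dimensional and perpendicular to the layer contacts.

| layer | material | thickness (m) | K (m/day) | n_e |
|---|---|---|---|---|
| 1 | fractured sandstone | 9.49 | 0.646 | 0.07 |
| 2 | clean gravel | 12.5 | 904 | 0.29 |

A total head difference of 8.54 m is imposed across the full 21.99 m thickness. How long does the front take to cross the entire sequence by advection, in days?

7.39

With flow normal to the layers, continuity requires the same specific discharge q through every layer.
Σ(b_i/K_i) = 9.49/0.646 + 12.5/904 = 14.70 d.
q = Δh / Σ(b_i/K_i) = 8.54 / 14.70 = 0.5808 m/day.
In each layer the seepage velocity is v_i = q/n_i, so the layer transit time is t_i = b_i·n_i / q:
  layer 1 (fractured sandstone): t_1 = 9.49 × 0.07 / 0.5808 = 1.144 d
  layer 2 (clean gravel): t_2 = 12.5 × 0.29 / 0.5808 = 6.242 d
Total t = Σ t_i = 7.385 days.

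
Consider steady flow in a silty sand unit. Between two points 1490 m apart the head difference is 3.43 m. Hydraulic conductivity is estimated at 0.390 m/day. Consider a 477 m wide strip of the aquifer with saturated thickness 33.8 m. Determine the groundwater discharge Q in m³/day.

14.5

Cross-sectional area A = 477 × 33.8 = 16123 m².
Hydraulic gradient i = Δh / L = 3.43 / 1490 = 0.002302.
Darcy's law: Q = K · A · i = 0.3900 × 16123 × 0.002302 = 14.47 m³/day.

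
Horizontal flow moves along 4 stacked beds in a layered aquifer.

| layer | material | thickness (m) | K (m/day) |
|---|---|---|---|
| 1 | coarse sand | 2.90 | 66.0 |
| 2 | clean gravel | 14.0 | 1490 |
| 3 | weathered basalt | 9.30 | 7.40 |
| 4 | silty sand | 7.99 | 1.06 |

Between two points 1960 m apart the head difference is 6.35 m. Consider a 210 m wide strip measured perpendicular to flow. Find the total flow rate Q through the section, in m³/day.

Flow is parallel to layering, so each bed carries its own Darcy discharge and the transmissivities add.
Σ(K_i·b_i) = 66.0×2.90 + 1490×14.0 + 7.40×9.30 + 1.06×7.99 = 21129 m²/day.
Hydraulic gradient i = Δh / L = 6.35 / 1960 = 0.003240.
Q = Σ(K_i·b_i) · W · i = 21129 × 210 × 0.003240 = 14375 m³/day.

14400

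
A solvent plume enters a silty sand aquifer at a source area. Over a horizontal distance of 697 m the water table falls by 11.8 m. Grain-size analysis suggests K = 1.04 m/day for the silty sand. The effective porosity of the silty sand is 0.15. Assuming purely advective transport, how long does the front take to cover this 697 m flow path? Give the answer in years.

16.3

Hydraulic gradient i = Δh / L = 11.8 / 697 = 0.01693.
Darcy flux q = K · i = 1.040 × 0.01693 = 0.01761 m/day.
Seepage velocity v = q / n_e = 0.01761 / 0.15 = 0.1174 m/day.
Travel time t = L / v = 697 / 0.1174 = 5938 days = 16.26 years.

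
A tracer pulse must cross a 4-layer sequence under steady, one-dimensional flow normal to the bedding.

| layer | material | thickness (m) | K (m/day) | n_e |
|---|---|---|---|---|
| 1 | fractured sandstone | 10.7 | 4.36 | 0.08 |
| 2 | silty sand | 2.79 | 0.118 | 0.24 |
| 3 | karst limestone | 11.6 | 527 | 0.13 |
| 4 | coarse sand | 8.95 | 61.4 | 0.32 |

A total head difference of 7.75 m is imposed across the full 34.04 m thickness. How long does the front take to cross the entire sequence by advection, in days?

With flow normal to the layers, continuity requires the same specific discharge q through every layer.
Σ(b_i/K_i) = 10.7/4.36 + 2.79/0.118 + 11.6/527 + 8.95/61.4 = 26.27 d.
q = Δh / Σ(b_i/K_i) = 7.75 / 26.27 = 0.2951 m/day.
In each layer the seepage velocity is v_i = q/n_i, so the layer transit time is t_i = b_i·n_i / q:
  layer 1 (fractured sandstone): t_1 = 10.7 × 0.08 / 0.2951 = 2.901 d
  layer 2 (silty sand): t_2 = 2.79 × 0.24 / 0.2951 = 2.269 d
  layer 3 (karst limestone): t_3 = 11.6 × 0.13 / 0.2951 = 5.111 d
  layer 4 (coarse sand): t_4 = 8.95 × 0.32 / 0.2951 = 9.707 d
Total t = Σ t_i = 19.99 days.

20.0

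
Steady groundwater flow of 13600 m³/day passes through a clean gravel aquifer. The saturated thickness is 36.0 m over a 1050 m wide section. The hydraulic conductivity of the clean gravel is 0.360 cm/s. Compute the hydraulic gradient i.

Convert K: 0.360 cm/s × 864 = 311.0 m/day.
Cross-sectional area A = 1050 × 36.0 = 37800 m².
From Q = K·A·i, i = Q / (K·A) = 13600 / (311.0 × 37800) = 0.001157.

0.00116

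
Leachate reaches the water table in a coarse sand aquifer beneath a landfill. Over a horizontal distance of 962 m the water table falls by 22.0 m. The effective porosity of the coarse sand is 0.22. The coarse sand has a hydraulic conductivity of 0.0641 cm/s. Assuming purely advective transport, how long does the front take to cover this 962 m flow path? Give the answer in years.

0.457

Convert K: 0.0641 cm/s × 864 = 55.38 m/day.
Hydraulic gradient i = Δh / L = 22.0 / 962 = 0.02287.
Darcy flux q = K · i = 55.38 × 0.02287 = 1.267 m/day.
Seepage velocity v = q / n_e = 1.267 / 0.22 = 5.757 m/day.
Travel time t = L / v = 962 / 5.757 = 167.1 days = 0.4575 years.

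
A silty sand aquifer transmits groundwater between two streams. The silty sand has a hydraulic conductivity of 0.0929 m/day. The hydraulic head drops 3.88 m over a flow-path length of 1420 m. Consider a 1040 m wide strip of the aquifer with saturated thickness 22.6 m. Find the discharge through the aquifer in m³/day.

Cross-sectional area A = 1040 × 22.6 = 23504 m².
Hydraulic gradient i = Δh / L = 3.88 / 1420 = 0.002732.
Darcy's law: Q = K · A · i = 0.09290 × 23504 × 0.002732 = 5.966 m³/day.

5.97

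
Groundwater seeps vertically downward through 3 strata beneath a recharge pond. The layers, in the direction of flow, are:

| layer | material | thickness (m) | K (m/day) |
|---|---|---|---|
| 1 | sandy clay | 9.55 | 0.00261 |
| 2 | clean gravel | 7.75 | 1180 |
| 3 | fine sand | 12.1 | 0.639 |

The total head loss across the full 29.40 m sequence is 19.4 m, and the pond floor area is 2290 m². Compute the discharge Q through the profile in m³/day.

Flow is perpendicular to layering, so the layers act in series and the equivalent K is the thickness-weighted harmonic mean.
Total thickness L = 9.55 + 7.75 + 12.1 = 29.40 m.
Σ(b_i/K_i) = 9.55/0.00261 + 7.75/1180 + 12.1/0.639 = 3678 d.
K_eq = L / Σ(b_i/K_i) = 29.40 / 3678 = 0.007994 m/day.
Q = K_eq · A · (Δh/L) = 0.007994 × 2290 × (19.4/29.40) = 12.08 m³/day.

12.1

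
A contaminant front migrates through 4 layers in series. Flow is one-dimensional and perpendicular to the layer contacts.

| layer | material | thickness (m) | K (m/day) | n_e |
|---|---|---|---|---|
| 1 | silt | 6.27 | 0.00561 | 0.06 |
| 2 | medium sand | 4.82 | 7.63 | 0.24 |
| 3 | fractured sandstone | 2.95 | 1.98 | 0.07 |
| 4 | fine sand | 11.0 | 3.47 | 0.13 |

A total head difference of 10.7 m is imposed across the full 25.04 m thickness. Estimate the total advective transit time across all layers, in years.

0.911

With flow normal to the layers, continuity requires the same specific discharge q through every layer.
Σ(b_i/K_i) = 6.27/0.00561 + 4.82/7.63 + 2.95/1.98 + 11.0/3.47 = 1123 d.
q = Δh / Σ(b_i/K_i) = 10.7 / 1123 = 0.009529 m/day.
In each layer the seepage velocity is v_i = q/n_i, so the layer transit time is t_i = b_i·n_i / q:
  layer 1 (silt): t_1 = 6.27 × 0.06 / 0.009529 = 39.48 d
  layer 2 (medium sand): t_2 = 4.82 × 0.24 / 0.009529 = 121.4 d
  layer 3 (fractured sandstone): t_3 = 2.95 × 0.07 / 0.009529 = 21.67 d
  layer 4 (fine sand): t_4 = 11.0 × 0.13 / 0.009529 = 150.1 d
Total t = Σ t_i = 332.6 days = 0.9107 years.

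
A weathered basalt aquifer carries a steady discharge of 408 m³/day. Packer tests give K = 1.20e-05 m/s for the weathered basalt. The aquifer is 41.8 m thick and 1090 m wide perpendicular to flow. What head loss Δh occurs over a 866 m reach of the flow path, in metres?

Convert K: 1.20e-05 m/s × 86400 = 1.037 m/day.
Cross-sectional area A = 1090 × 41.8 = 45562 m².
From Q = K·A·i, i = Q / (K·A) = 408 / (1.037 × 45562) = 0.008637.
Head loss Δh = i · L = 0.008637 × 866 = 7.480 m.

7.48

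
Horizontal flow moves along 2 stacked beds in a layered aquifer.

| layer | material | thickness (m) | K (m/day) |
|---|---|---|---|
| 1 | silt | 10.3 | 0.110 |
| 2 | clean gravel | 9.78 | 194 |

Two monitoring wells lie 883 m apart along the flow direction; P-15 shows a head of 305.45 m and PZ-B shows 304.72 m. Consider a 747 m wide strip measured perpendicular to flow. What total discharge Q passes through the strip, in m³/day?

1170

Flow is parallel to layering, so each bed carries its own Darcy discharge and the transmissivities add.
Σ(K_i·b_i) = 0.110×10.3 + 194×9.78 = 1898 m²/day.
Hydraulic gradient i = (305.45 − 304.72) / 883 = 0.73 / 883 = 0.0008267.
Q = Σ(K_i·b_i) · W · i = 1898 × 747 × 0.0008267 = 1172 m³/day.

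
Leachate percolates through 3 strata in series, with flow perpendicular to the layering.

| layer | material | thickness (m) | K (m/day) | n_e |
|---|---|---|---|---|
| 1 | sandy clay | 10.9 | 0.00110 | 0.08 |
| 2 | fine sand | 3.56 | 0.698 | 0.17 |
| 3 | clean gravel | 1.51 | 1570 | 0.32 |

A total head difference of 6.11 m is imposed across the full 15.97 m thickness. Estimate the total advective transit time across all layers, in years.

8.71

With flow normal to the layers, continuity requires the same specific discharge q through every layer.
Σ(b_i/K_i) = 10.9/0.00110 + 3.56/0.698 + 1.51/1570 = 9914 d.
q = Δh / Σ(b_i/K_i) = 6.11 / 9914 = 0.0006163 m/day.
In each layer the seepage velocity is v_i = q/n_i, so the layer transit time is t_i = b_i·n_i / q:
  layer 1 (sandy clay): t_1 = 10.9 × 0.08 / 0.0006163 = 1415 d
  layer 2 (fine sand): t_2 = 3.56 × 0.17 / 0.0006163 = 982.0 d
  layer 3 (clean gravel): t_3 = 1.51 × 0.32 / 0.0006163 = 784.0 d
Total t = Σ t_i = 3181 days = 8.709 years.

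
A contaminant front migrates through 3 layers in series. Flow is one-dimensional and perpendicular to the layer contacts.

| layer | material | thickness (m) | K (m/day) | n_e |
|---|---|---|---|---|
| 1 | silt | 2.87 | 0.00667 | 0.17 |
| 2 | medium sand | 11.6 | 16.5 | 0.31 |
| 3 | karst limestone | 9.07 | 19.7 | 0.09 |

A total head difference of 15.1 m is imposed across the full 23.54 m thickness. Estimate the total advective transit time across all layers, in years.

With flow normal to the layers, continuity requires the same specific discharge q through every layer.
Σ(b_i/K_i) = 2.87/0.00667 + 11.6/16.5 + 9.07/19.7 = 431.4 d.
q = Δh / Σ(b_i/K_i) = 15.1 / 431.4 = 0.03500 m/day.
In each layer the seepage velocity is v_i = q/n_i, so the layer transit time is t_i = b_i·n_i / q:
  layer 1 (silt): t_1 = 2.87 × 0.17 / 0.03500 = 13.94 d
  layer 2 (medium sand): t_2 = 11.6 × 0.31 / 0.03500 = 102.7 d
  layer 3 (karst limestone): t_3 = 9.07 × 0.09 / 0.03500 = 23.32 d
Total t = Σ t_i = 140.0 days = 0.3833 years.

0.383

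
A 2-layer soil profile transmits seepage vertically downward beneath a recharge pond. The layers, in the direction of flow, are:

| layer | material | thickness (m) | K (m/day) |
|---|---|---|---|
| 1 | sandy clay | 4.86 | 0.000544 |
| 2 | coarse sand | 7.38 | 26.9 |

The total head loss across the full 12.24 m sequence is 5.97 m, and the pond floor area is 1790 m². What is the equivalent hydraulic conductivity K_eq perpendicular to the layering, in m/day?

Flow is perpendicular to layering, so the layers act in series and the equivalent K is the thickness-weighted harmonic mean.
Total thickness L = 4.86 + 7.38 = 12.24 m.
Σ(b_i/K_i) = 4.86/0.000544 + 7.38/26.9 = 8934 d.
K_eq = L / Σ(b_i/K_i) = 12.24 / 8934 = 0.001370 m/day.

0.00137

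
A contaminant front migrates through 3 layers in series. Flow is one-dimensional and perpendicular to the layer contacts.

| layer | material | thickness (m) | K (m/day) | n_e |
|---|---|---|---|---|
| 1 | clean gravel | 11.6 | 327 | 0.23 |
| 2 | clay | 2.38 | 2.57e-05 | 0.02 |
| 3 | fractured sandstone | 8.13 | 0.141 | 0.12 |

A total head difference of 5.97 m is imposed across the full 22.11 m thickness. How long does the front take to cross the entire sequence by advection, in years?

157

With flow normal to the layers, continuity requires the same specific discharge q through every layer.
Σ(b_i/K_i) = 11.6/327 + 2.38/2.57e-05 + 8.13/0.141 = 92665 d.
q = Δh / Σ(b_i/K_i) = 5.97 / 92665 = 6.443e-05 m/day.
In each layer the seepage velocity is v_i = q/n_i, so the layer transit time is t_i = b_i·n_i / q:
  layer 1 (clean gravel): t_1 = 11.6 × 0.23 / 6.443e-05 = 41412 d
  layer 2 (clay): t_2 = 2.38 × 0.02 / 6.443e-05 = 738.8 d
  layer 3 (fractured sandstone): t_3 = 8.13 × 0.12 / 6.443e-05 = 15143 d
Total t = Σ t_i = 57294 days = 156.9 years.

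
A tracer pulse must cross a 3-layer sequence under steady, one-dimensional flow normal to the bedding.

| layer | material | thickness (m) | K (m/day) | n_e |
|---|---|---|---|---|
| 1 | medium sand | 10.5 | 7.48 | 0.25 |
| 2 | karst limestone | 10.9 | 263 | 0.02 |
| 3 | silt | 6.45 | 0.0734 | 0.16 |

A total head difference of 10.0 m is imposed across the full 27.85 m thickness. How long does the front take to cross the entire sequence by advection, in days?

With flow normal to the layers, continuity requires the same specific discharge q through every layer.
Σ(b_i/K_i) = 10.5/7.48 + 10.9/263 + 6.45/0.0734 = 89.32 d.
q = Δh / Σ(b_i/K_i) = 10.0 / 89.32 = 0.1120 m/day.
In each layer the seepage velocity is v_i = q/n_i, so the layer transit time is t_i = b_i·n_i / q:
  layer 1 (medium sand): t_1 = 10.5 × 0.25 / 0.1120 = 23.45 d
  layer 2 (karst limestone): t_2 = 10.9 × 0.02 / 0.1120 = 1.947 d
  layer 3 (silt): t_3 = 6.45 × 0.16 / 0.1120 = 9.218 d
Total t = Σ t_i = 34.61 days.

34.6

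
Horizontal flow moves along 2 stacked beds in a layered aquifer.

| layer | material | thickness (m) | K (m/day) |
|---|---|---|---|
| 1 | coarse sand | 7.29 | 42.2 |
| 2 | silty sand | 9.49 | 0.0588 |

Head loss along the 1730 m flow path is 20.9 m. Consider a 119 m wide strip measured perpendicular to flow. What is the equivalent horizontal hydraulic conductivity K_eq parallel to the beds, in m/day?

18.4

Flow is parallel to layering, so each bed carries its own Darcy discharge and the transmissivities add.
Σ(K_i·b_i) = 42.2×7.29 + 0.0588×9.49 = 308.2 m²/day.
Total thickness b = 16.78 m, so K_eq = Σ(K_i·b_i)/b = 18.37 m/day.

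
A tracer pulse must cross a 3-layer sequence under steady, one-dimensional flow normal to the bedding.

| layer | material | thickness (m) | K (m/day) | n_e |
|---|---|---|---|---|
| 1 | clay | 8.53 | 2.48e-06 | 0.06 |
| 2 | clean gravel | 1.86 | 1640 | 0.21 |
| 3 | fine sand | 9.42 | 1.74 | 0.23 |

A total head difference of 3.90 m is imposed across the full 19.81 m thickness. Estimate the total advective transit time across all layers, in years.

With flow normal to the layers, continuity requires the same specific discharge q through every layer.
Σ(b_i/K_i) = 8.53/2.48e-06 + 1.86/1640 + 9.42/1.74 = 3.440e+06 d.
q = Δh / Σ(b_i/K_i) = 3.90 / 3.440e+06 = 1.134e-06 m/day.
In each layer the seepage velocity is v_i = q/n_i, so the layer transit time is t_i = b_i·n_i / q:
  layer 1 (clay): t_1 = 8.53 × 0.06 / 1.134e-06 = 4.514e+05 d
  layer 2 (clean gravel): t_2 = 1.86 × 0.21 / 1.134e-06 = 3.445e+05 d
  layer 3 (fine sand): t_3 = 9.42 × 0.23 / 1.134e-06 = 1.911e+06 d
Total t = Σ t_i = 2.707e+06 days = 7410 years.

7410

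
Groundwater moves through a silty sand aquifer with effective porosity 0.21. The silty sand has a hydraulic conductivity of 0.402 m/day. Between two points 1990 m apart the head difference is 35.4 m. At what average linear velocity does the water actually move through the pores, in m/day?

Hydraulic gradient i = Δh / L = 35.4 / 1990 = 0.01779.
Darcy flux q = K · i = 0.4020 × 0.01779 = 0.007151 m/day.
Seepage velocity v = q / n_e = 0.007151 / 0.21 = 0.03405 m/day.

0.0341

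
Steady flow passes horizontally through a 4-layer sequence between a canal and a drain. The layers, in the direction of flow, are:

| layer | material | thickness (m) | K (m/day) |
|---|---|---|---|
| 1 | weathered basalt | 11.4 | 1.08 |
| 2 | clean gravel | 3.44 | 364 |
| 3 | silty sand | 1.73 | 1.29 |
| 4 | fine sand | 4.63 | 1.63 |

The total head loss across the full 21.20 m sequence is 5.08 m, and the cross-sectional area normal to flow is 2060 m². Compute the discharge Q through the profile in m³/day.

710

Flow is perpendicular to layering, so the layers act in series and the equivalent K is the thickness-weighted harmonic mean.
Total thickness L = 11.4 + 3.44 + 1.73 + 4.63 = 21.20 m.
Σ(b_i/K_i) = 11.4/1.08 + 3.44/364 + 1.73/1.29 + 4.63/1.63 = 14.75 d.
K_eq = L / Σ(b_i/K_i) = 21.20 / 14.75 = 1.438 m/day.
Q = K_eq · A · (Δh/L) = 1.438 × 2060 × (5.08/21.20) = 709.6 m³/day.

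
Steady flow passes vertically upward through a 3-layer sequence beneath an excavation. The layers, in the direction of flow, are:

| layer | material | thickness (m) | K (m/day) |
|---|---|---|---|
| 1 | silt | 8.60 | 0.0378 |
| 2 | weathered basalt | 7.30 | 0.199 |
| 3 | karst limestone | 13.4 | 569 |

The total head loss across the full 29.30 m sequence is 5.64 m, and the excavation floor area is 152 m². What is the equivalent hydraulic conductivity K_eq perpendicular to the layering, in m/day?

Flow is perpendicular to layering, so the layers act in series and the equivalent K is the thickness-weighted harmonic mean.
Total thickness L = 8.60 + 7.30 + 13.4 = 29.30 m.
Σ(b_i/K_i) = 8.60/0.0378 + 7.30/0.199 + 13.4/569 = 264.2 d.
K_eq = L / Σ(b_i/K_i) = 29.30 / 264.2 = 0.1109 m/day.

0.111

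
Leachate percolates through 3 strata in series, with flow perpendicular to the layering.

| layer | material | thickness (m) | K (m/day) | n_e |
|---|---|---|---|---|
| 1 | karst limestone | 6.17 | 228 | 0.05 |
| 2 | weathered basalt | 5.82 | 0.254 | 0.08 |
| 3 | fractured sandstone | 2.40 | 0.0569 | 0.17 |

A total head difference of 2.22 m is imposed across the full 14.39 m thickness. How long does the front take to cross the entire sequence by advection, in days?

With flow normal to the layers, continuity requires the same specific discharge q through every layer.
Σ(b_i/K_i) = 6.17/228 + 5.82/0.254 + 2.40/0.0569 = 65.12 d.
q = Δh / Σ(b_i/K_i) = 2.22 / 65.12 = 0.03409 m/day.
In each layer the seepage velocity is v_i = q/n_i, so the layer transit time is t_i = b_i·n_i / q:
  layer 1 (karst limestone): t_1 = 6.17 × 0.05 / 0.03409 = 9.049 d
  layer 2 (weathered basalt): t_2 = 5.82 × 0.08 / 0.03409 = 13.66 d
  layer 3 (fractured sandstone): t_3 = 2.40 × 0.17 / 0.03409 = 11.97 d
Total t = Σ t_i = 34.67 days.

34.7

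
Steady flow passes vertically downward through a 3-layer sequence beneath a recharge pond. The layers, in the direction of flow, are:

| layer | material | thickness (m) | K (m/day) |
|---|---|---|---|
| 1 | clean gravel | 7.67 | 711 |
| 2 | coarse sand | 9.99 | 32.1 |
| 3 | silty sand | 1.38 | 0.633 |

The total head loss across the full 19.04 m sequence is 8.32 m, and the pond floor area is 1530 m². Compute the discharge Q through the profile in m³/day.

Flow is perpendicular to layering, so the layers act in series and the equivalent K is the thickness-weighted harmonic mean.
Total thickness L = 7.67 + 9.99 + 1.38 = 19.04 m.
Σ(b_i/K_i) = 7.67/711 + 9.99/32.1 + 1.38/0.633 = 2.502 d.
K_eq = L / Σ(b_i/K_i) = 19.04 / 2.502 = 7.610 m/day.
Q = K_eq · A · (Δh/L) = 7.610 × 1530 × (8.32/19.04) = 5088 m³/day.

5090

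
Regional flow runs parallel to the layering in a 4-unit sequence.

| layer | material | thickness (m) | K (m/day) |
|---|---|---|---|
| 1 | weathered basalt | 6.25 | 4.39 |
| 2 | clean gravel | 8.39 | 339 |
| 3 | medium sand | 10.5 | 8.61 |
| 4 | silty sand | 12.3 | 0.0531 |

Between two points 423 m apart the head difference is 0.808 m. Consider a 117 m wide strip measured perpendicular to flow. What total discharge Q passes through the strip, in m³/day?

662

Flow is parallel to layering, so each bed carries its own Darcy discharge and the transmissivities add.
Σ(K_i·b_i) = 4.39×6.25 + 339×8.39 + 8.61×10.5 + 0.0531×12.3 = 2963 m²/day.
Hydraulic gradient i = Δh / L = 0.808 / 423 = 0.001910.
Q = Σ(K_i·b_i) · W · i = 2963 × 117 × 0.001910 = 662.1 m³/day.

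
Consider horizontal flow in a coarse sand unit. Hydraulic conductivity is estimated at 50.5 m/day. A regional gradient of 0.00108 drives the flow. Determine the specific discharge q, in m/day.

Hydraulic gradient i = 0.00108.
Specific discharge q = K · i = 50.50 × 0.001080 = 0.05454 m/day.

0.0545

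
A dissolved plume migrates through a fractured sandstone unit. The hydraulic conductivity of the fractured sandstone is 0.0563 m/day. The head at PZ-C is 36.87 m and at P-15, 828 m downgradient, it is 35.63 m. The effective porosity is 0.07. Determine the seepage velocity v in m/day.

0.00120

Hydraulic gradient i = (36.87 − 35.63) / 828 = 1.24 / 828 = 0.001498.
Darcy flux q = K · i = 0.05630 × 0.001498 = 8.431e-05 m/day.
Seepage velocity v = q / n_e = 8.431e-05 / 0.07 = 0.001204 m/day.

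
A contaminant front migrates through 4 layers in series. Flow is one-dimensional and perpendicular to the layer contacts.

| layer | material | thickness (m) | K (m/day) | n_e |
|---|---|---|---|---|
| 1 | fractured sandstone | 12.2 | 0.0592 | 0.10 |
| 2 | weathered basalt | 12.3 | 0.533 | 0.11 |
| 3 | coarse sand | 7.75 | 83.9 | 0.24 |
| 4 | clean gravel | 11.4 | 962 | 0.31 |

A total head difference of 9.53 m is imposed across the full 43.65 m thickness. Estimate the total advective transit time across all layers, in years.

0.525

With flow normal to the layers, continuity requires the same specific discharge q through every layer.
Σ(b_i/K_i) = 12.2/0.0592 + 12.3/0.533 + 7.75/83.9 + 11.4/962 = 229.3 d.
q = Δh / Σ(b_i/K_i) = 9.53 / 229.3 = 0.04157 m/day.
In each layer the seepage velocity is v_i = q/n_i, so the layer transit time is t_i = b_i·n_i / q:
  layer 1 (fractured sandstone): t_1 = 12.2 × 0.10 / 0.04157 = 29.35 d
  layer 2 (weathered basalt): t_2 = 12.3 × 0.11 / 0.04157 = 32.55 d
  layer 3 (coarse sand): t_3 = 7.75 × 0.24 / 0.04157 = 44.75 d
  layer 4 (clean gravel): t_4 = 11.4 × 0.31 / 0.04157 = 85.02 d
Total t = Σ t_i = 191.7 days = 0.5247 years.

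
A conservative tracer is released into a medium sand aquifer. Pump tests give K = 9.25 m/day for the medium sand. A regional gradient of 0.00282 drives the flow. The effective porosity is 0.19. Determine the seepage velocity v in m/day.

Hydraulic gradient i = 0.00282.
Darcy flux q = K · i = 9.250 × 0.002820 = 0.02609 m/day.
Seepage velocity v = q / n_e = 0.02609 / 0.19 = 0.1373 m/day.

0.137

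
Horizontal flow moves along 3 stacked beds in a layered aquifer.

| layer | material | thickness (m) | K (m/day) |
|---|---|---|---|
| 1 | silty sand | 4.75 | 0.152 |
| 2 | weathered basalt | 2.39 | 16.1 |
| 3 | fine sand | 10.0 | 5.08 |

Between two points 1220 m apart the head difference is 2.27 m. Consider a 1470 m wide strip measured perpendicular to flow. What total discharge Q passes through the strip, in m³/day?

246

Flow is parallel to layering, so each bed carries its own Darcy discharge and the transmissivities add.
Σ(K_i·b_i) = 0.152×4.75 + 16.1×2.39 + 5.08×10.0 = 90.00 m²/day.
Hydraulic gradient i = Δh / L = 2.27 / 1220 = 0.001861.
Q = Σ(K_i·b_i) · W · i = 90.00 × 1470 × 0.001861 = 246.2 m³/day.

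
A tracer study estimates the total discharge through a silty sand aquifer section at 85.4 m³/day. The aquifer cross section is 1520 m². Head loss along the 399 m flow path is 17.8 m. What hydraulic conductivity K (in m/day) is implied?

1.26

Hydraulic gradient i = Δh / L = 17.8 / 399 = 0.04461.
From Q = K·A·i, K = Q / (A·i) = 85.4 / (1520 × 0.04461) = 1.259 m/day.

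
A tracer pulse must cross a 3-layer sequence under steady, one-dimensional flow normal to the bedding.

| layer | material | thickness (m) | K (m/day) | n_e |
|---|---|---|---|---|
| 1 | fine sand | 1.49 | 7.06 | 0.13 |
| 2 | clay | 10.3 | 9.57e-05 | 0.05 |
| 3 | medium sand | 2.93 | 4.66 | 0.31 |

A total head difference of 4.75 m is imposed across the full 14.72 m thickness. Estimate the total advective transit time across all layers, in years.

100

With flow normal to the layers, continuity requires the same specific discharge q through every layer.
Σ(b_i/K_i) = 1.49/7.06 + 10.3/9.57e-05 + 2.93/4.66 = 1.076e+05 d.
q = Δh / Σ(b_i/K_i) = 4.75 / 1.076e+05 = 4.413e-05 m/day.
In each layer the seepage velocity is v_i = q/n_i, so the layer transit time is t_i = b_i·n_i / q:
  layer 1 (fine sand): t_1 = 1.49 × 0.13 / 4.413e-05 = 4389 d
  layer 2 (clay): t_2 = 10.3 × 0.05 / 4.413e-05 = 11669 d
  layer 3 (medium sand): t_3 = 2.93 × 0.31 / 4.413e-05 = 20581 d
Total t = Σ t_i = 36639 days = 100.3 years.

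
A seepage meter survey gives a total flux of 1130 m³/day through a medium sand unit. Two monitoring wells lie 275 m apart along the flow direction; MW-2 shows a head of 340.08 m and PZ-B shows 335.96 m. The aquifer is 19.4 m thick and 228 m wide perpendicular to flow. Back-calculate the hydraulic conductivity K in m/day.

17.1

Cross-sectional area A = 228 × 19.4 = 4423 m².
Hydraulic gradient i = (340.08 − 335.96) / 275 = 4.12 / 275 = 0.01498.
From Q = K·A·i, K = Q / (A·i) = 1130 / (4423 × 0.01498) = 17.05 m/day.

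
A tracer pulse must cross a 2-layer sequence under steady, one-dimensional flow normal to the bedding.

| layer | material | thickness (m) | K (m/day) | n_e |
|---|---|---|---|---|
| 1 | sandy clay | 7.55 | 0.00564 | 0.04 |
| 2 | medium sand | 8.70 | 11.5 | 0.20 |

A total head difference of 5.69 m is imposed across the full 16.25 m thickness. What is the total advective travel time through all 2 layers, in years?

With flow normal to the layers, continuity requires the same specific discharge q through every layer.
Σ(b_i/K_i) = 7.55/0.00564 + 8.70/11.5 = 1339 d.
q = Δh / Σ(b_i/K_i) = 5.69 / 1339 = 0.004248 m/day.
In each layer the seepage velocity is v_i = q/n_i, so the layer transit time is t_i = b_i·n_i / q:
  layer 1 (sandy clay): t_1 = 7.55 × 0.04 / 0.004248 = 71.09 d
  layer 2 (medium sand): t_2 = 8.70 × 0.20 / 0.004248 = 409.6 d
Total t = Σ t_i = 480.7 days = 1.316 years.

1.32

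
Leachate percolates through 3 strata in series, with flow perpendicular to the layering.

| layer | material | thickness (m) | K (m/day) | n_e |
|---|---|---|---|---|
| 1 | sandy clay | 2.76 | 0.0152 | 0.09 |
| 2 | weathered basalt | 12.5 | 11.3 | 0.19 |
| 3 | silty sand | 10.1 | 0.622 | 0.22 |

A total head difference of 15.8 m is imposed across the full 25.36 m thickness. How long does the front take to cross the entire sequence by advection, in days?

61.0

With flow normal to the layers, continuity requires the same specific discharge q through every layer.
Σ(b_i/K_i) = 2.76/0.0152 + 12.5/11.3 + 10.1/0.622 = 198.9 d.
q = Δh / Σ(b_i/K_i) = 15.8 / 198.9 = 0.07943 m/day.
In each layer the seepage velocity is v_i = q/n_i, so the layer transit time is t_i = b_i·n_i / q:
  layer 1 (sandy clay): t_1 = 2.76 × 0.09 / 0.07943 = 3.127 d
  layer 2 (weathered basalt): t_2 = 12.5 × 0.19 / 0.07943 = 29.90 d
  layer 3 (silty sand): t_3 = 10.1 × 0.22 / 0.07943 = 27.98 d
Total t = Σ t_i = 61.00 days.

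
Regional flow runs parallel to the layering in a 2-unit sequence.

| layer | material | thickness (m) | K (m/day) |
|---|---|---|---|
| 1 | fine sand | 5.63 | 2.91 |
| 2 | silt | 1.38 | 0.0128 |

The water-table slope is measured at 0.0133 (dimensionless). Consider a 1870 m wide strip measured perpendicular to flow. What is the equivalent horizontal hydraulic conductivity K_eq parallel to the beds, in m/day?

Flow is parallel to layering, so each bed carries its own Darcy discharge and the transmissivities add.
Σ(K_i·b_i) = 2.91×5.63 + 0.0128×1.38 = 16.40 m²/day.
Total thickness b = 7.010 m, so K_eq = Σ(K_i·b_i)/b = 2.340 m/day.

2.34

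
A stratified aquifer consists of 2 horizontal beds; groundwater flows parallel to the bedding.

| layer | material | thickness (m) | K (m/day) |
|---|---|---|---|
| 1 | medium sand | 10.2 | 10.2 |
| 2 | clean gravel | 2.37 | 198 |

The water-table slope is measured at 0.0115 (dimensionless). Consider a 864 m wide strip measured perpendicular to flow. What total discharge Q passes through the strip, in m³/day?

Flow is parallel to layering, so each bed carries its own Darcy discharge and the transmissivities add.
Σ(K_i·b_i) = 10.2×10.2 + 198×2.37 = 573.3 m²/day.
Hydraulic gradient i = 0.0115.
Q = Σ(K_i·b_i) · W · i = 573.3 × 864 × 0.01150 = 5696 m³/day.

5700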